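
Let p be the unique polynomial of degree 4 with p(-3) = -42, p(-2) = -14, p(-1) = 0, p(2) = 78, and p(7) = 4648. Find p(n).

p(n) = n^4 + 6n^3 + 4n^2 - n

Using the Lagrange interpolation formula with nodes -3, -2, -1, 2, 7:
  L_0(n) = (n + 2)(n + 1)(n - 2)(n - 7) / 100
  L_1(n) = (n + 3)(n + 1)(n - 2)(n - 7) / -36
  L_2(n) = (n + 3)(n + 2)(n - 2)(n - 7) / 48
  L_3(n) = (n + 3)(n + 2)(n + 1)(n - 7) / -300
  L_4(n) = (n + 3)(n + 2)(n + 1)(n - 2) / 3600
Then p(n) = -42·L_0(n) - 14·L_1(n) + 0·L_2(n) + 78·L_3(n) + 4648·L_4(n).
Expanding and collecting terms gives p(n) = n⁴ + 6n³ + 4n² - n.
Check: p(7) = 4648. ✓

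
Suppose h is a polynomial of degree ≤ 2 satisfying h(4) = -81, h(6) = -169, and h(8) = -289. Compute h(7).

Forward differences of the values at x = 4, 6, 8:
  h  : -81  -169  -289
  Δ  : -88  -120
  Δ^2: -32
The second differences are constant, confirming degree 2.
Interpolating (Newton forward form) and evaluating at x = 7 gives h(7) = -225.

-225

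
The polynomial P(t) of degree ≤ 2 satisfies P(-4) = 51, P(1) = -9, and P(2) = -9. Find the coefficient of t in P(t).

-6

Write P(t) = at^2 + bt + c. Substituting each data point gives a linear system:
  16a - 4b + c = 51
  a + b + c = -9
  4a + 2b + c = -9
Solving the system yields a = 2, b = -6, c = -5.
So P(t) = 2t^2 - 6t - 5.
The coefficient of t is -6.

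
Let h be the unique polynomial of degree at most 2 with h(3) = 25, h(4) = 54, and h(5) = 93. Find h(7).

Forward differences of the values at n = 3, 4, 5:
  h  : 25  54  93
  Δ  : 29  39
  Δ^2: 10
The second differences are constant, confirming degree 2.
Interpolating (Newton forward form) and evaluating at n = 7 gives h(7) = 201.

201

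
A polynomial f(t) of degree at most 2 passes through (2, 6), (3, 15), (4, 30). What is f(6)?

Forward differences of the values at t = 2, 3, 4:
  f  : 6  15  30
  Δ  : 9  15
  Δ^2: 6
The second differences are constant, confirming degree 2.
Interpolating (Newton forward form) and evaluating at t = 6 gives f(6) = 78.

78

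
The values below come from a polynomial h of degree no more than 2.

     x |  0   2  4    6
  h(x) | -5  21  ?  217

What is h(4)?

95

The 3 known points determine the degree-2 polynomial uniquely.
Write h(x) = ax^2 + bx + c. Substituting each data point gives a linear system:
  c = -5
  4a + 2b + c = 21
  36a + 6b + c = 217
Solving the system yields a = 6, b = 1, c = -5.
So h(x) = 6x² + x - 5.
Then h(4) = 95.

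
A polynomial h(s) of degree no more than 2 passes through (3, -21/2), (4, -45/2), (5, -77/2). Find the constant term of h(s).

3/2

Write h(s) = as^2 + bs + c. Substituting each data point gives a linear system:
  9a + 3b + c = -21/2
  16a + 4b + c = -45/2
  25a + 5b + c = -77/2
Solving the system yields a = -2, b = 2, c = 3/2.
So h(s) = -2s^2 + 2s + 3/2.
The constant term is 3/2.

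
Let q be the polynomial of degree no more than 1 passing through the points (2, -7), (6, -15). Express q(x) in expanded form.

Write q(x) = ax + b. Substituting each data point gives a linear system:
  2a + b = -7
  6a + b = -15
Solving the system yields a = -2, b = -3.
So q(x) = -2x - 3.
Check: q(6) = -15. ✓

q(x) = -2x - 3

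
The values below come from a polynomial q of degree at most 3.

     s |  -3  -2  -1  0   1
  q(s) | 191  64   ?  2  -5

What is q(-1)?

13

The 4 known points determine the degree-3 polynomial uniquely.
Write q(s) = as^3 + bs^2 + cs + d. Substituting each data point gives a linear system:
  -27a + 9b - 3c + d = 191
  -8a + 4b - 2c + d = 64
  d = 2
  a + b + c + d = -5
Solving the system yields a = -6, b = 2, c = -3, d = 2.
So q(s) = -6s^3 + 2s^2 - 3s + 2.
Then q(-1) = 13.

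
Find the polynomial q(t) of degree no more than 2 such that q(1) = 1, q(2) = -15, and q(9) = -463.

q(t) = -6t^2 + 2t + 5

Using the Lagrange interpolation formula with nodes 1, 2, 9:
  L_0(t) = (t - 2)(t - 9) / 8
  L_1(t) = (t - 1)(t - 9) / -7
  L_2(t) = (t - 1)(t - 2) / 56
Then q(t) = 1·L_0(t) - 15·L_1(t) - 463·L_2(t).
Expanding and collecting terms gives q(t) = -6t^2 + 2t + 5.
Check: q(9) = -463. ✓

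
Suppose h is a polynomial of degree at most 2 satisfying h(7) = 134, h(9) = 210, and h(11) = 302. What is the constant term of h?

Write h(t) = at^2 + bt + c. Substituting each data point gives a linear system:
  49a + 7b + c = 134
  81a + 9b + c = 210
  121a + 11b + c = 302
Solving the system yields a = 2, b = 6, c = -6.
So h(t) = 2t² + 6t - 6.
The constant term is -6.

-6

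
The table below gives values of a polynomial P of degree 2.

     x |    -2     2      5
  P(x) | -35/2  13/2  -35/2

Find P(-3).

Write P(x) = ax^2 + bx + c. Substituting each data point gives a linear system:
  4a - 2b + c = -35/2
  4a + 2b + c = 13/2
  25a + 5b + c = -35/2
Solving the system yields a = -2, b = 6, c = 5/2.
So P(x) = -2x^2 + 6x + 5/2.
Then P(-3) = -67/2.

-67/2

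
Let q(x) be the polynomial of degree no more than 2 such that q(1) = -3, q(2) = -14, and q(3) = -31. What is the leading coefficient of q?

-3

Write q(x) = ax^2 + bx + c. Substituting each data point gives a linear system:
  a + b + c = -3
  4a + 2b + c = -14
  9a + 3b + c = -31
Solving the system yields a = -3, b = -2, c = 2.
So q(x) = -3x² - 2x + 2.
The leading coefficient is -3.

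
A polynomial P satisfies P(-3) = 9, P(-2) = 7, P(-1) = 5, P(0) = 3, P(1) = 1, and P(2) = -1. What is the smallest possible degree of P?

Forward differences of the values at s = -3, -2, -1, 0, 1, 2:
  P  : 9  7  5  3  1  -1
  Δ  : -2  -2  -2  -2  -2
  Δ^2: 0  0  0  0
  Δ^3: 0  0  0
  Δ^4: 0  0
  Δ^5: 0
The first differences are constant (-2) and nonzero, while all higher differences vanish, so the minimal degree is 1.

1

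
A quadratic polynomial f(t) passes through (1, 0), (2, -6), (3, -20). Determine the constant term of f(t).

Write f(t) = at^2 + bt + c. Substituting each data point gives a linear system:
  a + b + c = 0
  4a + 2b + c = -6
  9a + 3b + c = -20
Solving the system yields a = -4, b = 6, c = -2.
So f(t) = -4t^2 + 6t - 2.
The constant term is -2.

-2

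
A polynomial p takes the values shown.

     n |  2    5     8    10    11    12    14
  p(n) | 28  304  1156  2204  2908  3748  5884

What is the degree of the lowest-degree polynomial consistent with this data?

3

Divided differences on the nodes 2, 5, 8, 10, 11, 12, 14:
  order 0: 28  304  1156  2204  2908  3748  5884
  order 1: 92  284  524  704  840  1068
  order 2: 32  48  60  68  76
  order 3: 2  2  2  2
  order 4: 0  0  0
  order 5: 0  0
  order 6: 0
The order-3 divided differences are all 2 (nonzero) and every higher order vanishes, so the data lies on a polynomial of degree exactly 3.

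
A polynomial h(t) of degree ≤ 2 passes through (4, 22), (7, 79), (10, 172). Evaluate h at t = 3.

Write h(t) = at^2 + bt + c. Substituting each data point gives a linear system:
  16a + 4b + c = 22
  49a + 7b + c = 79
  100a + 10b + c = 172
Solving the system yields a = 2, b = -3, c = 2.
So h(t) = 2t^2 - 3t + 2.
Then h(3) = 11.

11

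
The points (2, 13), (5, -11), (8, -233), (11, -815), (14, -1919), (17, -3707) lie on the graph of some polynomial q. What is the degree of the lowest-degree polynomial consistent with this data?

Forward differences of the values at t = 2, 5, 8, 11, 14, 17:
  q  : 13  -11  -233  -815  -1919  -3707
  Δ  : -24  -222  -582  -1104  -1788
  Δ^2: -198  -360  -522  -684
  Δ^3: -162  -162  -162
  Δ^4: 0  0
  Δ^5: 0
The third differences are constant (-162) and nonzero, while all higher differences vanish, so the minimal degree is 3.

3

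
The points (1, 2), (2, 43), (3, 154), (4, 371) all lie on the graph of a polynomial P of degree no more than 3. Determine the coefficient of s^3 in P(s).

6

Write P(s) = as^3 + bs^2 + cs + d. Substituting each data point gives a linear system:
  a + b + c + d = 2
  8a + 4b + 2c + d = 43
  27a + 9b + 3c + d = 154
  64a + 16b + 4c + d = 371
Solving the system yields a = 6, b = -1, c = 2, d = -5.
So P(s) = 6s³ - s² + 2s - 5.
The leading coefficient is 6.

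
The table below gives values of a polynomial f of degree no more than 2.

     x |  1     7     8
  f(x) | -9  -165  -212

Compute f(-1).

-5

Write f(x) = ax^2 + bx + c. Substituting each data point gives a linear system:
  a + b + c = -9
  49a + 7b + c = -165
  64a + 8b + c = -212
Solving the system yields a = -3, b = -2, c = -4.
So f(x) = -3x² - 2x - 4.
Then f(-1) = -5.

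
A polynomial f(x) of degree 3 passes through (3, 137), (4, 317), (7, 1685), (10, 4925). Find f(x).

Using the Lagrange interpolation formula with nodes 3, 4, 7, 10:
  L_0(x) = (x - 4)(x - 7)(x - 10) / -28
  L_1(x) = (x - 3)(x - 7)(x - 10) / 18
  L_2(x) = (x - 3)(x - 4)(x - 10) / -36
  L_3(x) = (x - 3)(x - 4)(x - 7) / 126
Then f(x) = 137·L_0(x) + 317·L_1(x) + 1685·L_2(x) + 4925·L_3(x).
Expanding and collecting terms gives f(x) = 5x^3 - x^2 + 2x + 5.
Check: f(3) = 137. ✓

f(x) = 5x^3 - x^2 + 2x + 5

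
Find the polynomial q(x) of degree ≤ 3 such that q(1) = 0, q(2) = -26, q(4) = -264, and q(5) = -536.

q(x) = -5x^3 + 4x^2 - 3x + 4

Using the Lagrange interpolation formula with nodes 1, 2, 4, 5:
  L_0(x) = (x - 2)(x - 4)(x - 5) / -12
  L_1(x) = (x - 1)(x - 4)(x - 5) / 6
  L_2(x) = (x - 1)(x - 2)(x - 5) / -6
  L_3(x) = (x - 1)(x - 2)(x - 4) / 12
Then q(x) = 0·L_0(x) - 26·L_1(x) - 264·L_2(x) - 536·L_3(x).
Expanding and collecting terms gives q(x) = -5x^3 + 4x^2 - 3x + 4.
Check: q(1) = 0. ✓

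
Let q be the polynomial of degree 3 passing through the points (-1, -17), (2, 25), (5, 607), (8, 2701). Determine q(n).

Write q(n) = an^3 + bn^2 + cn + d. Substituting each data point gives a linear system:
  -a + b - c + d = -17
  8a + 4b + 2c + d = 25
  125a + 25b + 5c + d = 607
  512a + 64b + 8c + d = 2701
Solving the system yields a = 6, b = -6, c = 2, d = -3.
So q(n) = 6n³ - 6n² + 2n - 3.
Check: q(5) = 607. ✓

q(n) = 6n^3 - 6n^2 + 2n - 3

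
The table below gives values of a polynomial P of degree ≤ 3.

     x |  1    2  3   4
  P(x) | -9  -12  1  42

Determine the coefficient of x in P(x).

Write P(x) = ax^3 + bx^2 + cx + d. Substituting each data point gives a linear system:
  a + b + c + d = -9
  8a + 4b + 2c + d = -12
  27a + 9b + 3c + d = 1
  64a + 16b + 4c + d = 42
Solving the system yields a = 2, b = -4, c = -5, d = -2.
So P(x) = 2x³ - 4x² - 5x - 2.
The coefficient of x is -5.

-5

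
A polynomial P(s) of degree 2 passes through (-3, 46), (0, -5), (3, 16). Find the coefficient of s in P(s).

-5

Write P(s) = as^2 + bs + c. Substituting each data point gives a linear system:
  9a - 3b + c = 46
  c = -5
  9a + 3b + c = 16
Solving the system yields a = 4, b = -5, c = -5.
So P(s) = 4s^2 - 5s - 5.
The coefficient of s is -5.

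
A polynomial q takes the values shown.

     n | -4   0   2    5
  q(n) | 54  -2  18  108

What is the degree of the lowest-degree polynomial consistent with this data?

2

Divided differences on the nodes -4, 0, 2, 5:
  order 0: 54  -2  18  108
  order 1: -14  10  30
  order 2: 4  4
  order 3: 0
The order-2 divided differences are all 4 (nonzero) and every higher order vanishes, so the data lies on a polynomial of degree exactly 2.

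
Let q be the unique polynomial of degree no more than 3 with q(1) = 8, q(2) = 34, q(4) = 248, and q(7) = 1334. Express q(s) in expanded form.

q(s) = 4s^3 - s^2 + s + 4

Using the Lagrange interpolation formula with nodes 1, 2, 4, 7:
  L_0(s) = (s - 2)(s - 4)(s - 7) / -18
  L_1(s) = (s - 1)(s - 4)(s - 7) / 10
  L_2(s) = (s - 1)(s - 2)(s - 7) / -18
  L_3(s) = (s - 1)(s - 2)(s - 4) / 90
Then q(s) = 8·L_0(s) + 34·L_1(s) + 248·L_2(s) + 1334·L_3(s).
Expanding and collecting terms gives q(s) = 4s^3 - s^2 + s + 4.
Check: q(2) = 34. ✓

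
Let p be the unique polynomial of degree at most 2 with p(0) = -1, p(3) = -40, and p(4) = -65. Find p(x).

p(x) = -3x^2 - 4x - 1

Write p(x) = ax^2 + bx + c. Substituting each data point gives a linear system:
  c = -1
  9a + 3b + c = -40
  16a + 4b + c = -65
Solving the system yields a = -3, b = -4, c = -1.
So p(x) = -3x^2 - 4x - 1.
Check: p(4) = -65. ✓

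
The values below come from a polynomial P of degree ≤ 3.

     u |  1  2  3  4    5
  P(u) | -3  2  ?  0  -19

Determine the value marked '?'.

The 4 known points determine the degree-3 polynomial uniquely.
Write P(u) = au^3 + bu^2 + cu + d. Substituting each data point gives a linear system:
  a + b + c + d = -3
  8a + 4b + 2c + d = 2
  64a + 16b + 4c + d = 0
  125a + 25b + 5c + d = -19
Solving the system yields a = -1, b = 5, c = -3, d = -4.
So P(u) = -u^3 + 5u^2 - 3u - 4.
Then P(3) = 5.

5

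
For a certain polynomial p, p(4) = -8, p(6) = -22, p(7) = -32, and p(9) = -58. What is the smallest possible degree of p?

Divided differences on the nodes 4, 6, 7, 9:
  order 0: -8  -22  -32  -58
  order 1: -7  -10  -13
  order 2: -1  -1
  order 3: 0
The order-2 divided differences are all -1 (nonzero) and every higher order vanishes, so the data lies on a polynomial of degree exactly 2.

2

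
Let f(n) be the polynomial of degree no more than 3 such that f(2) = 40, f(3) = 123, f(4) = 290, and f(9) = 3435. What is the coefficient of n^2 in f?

-3

Write f(n) = an^3 + bn^2 + cn + d. Substituting each data point gives a linear system:
  8a + 4b + 2c + d = 40
  27a + 9b + 3c + d = 123
  64a + 16b + 4c + d = 290
  729a + 81b + 9c + d = 3435
Solving the system yields a = 5, b = -3, c = 3, d = 6.
So f(n) = 5n^3 - 3n^2 + 3n + 6.
The coefficient of n^2 is -3.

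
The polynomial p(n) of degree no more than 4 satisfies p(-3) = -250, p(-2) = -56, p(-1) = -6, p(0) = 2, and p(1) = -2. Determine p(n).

Write p(n) = an^4 + bn^3 + cn^2 + dn + e. Substituting each data point gives a linear system:
  81a - 27b + 9c - 3d + e = -250
  16a - 8b + 4c - 2d + e = -56
  a - b + c - d + e = -6
  e = 2
  a + b + c + d + e = -2
Solving the system yields a = -3, b = -1, c = -3, d = 3, e = 2.
So p(n) = -3n^4 - n^3 - 3n^2 + 3n + 2.
Check: p(1) = -2. ✓

p(n) = -3n^4 - n^3 - 3n^2 + 3n + 2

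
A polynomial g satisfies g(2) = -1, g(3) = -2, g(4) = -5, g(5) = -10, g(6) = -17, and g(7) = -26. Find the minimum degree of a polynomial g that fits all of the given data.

Forward differences of the values at x = 2, 3, 4, 5, 6, 7:
  g  : -1  -2  -5  -10  -17  -26
  Δ  : -1  -3  -5  -7  -9
  Δ^2: -2  -2  -2  -2
  Δ^3: 0  0  0
  Δ^4: 0  0
  Δ^5: 0
The second differences are constant (-2) and nonzero, while all higher differences vanish, so the minimal degree is 2.

2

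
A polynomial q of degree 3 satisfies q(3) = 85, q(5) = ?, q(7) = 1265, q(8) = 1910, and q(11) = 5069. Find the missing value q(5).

The 4 known points determine the degree-3 polynomial uniquely.
Write q(u) = au^3 + bu^2 + cu + d. Substituting each data point gives a linear system:
  27a + 9b + 3c + d = 85
  343a + 49b + 7c + d = 1265
  512a + 64b + 8c + d = 1910
  1331a + 121b + 11c + d = 5069
Solving the system yields a = 4, b = -2, c = -1, d = -2.
So q(u) = 4u^3 - 2u^2 - u - 2.
Then q(5) = 443.

443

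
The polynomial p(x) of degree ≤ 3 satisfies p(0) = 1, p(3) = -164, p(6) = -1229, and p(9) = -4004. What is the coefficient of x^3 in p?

-5

Write p(x) = ax^3 + bx^2 + cx + d. Substituting each data point gives a linear system:
  d = 1
  27a + 9b + 3c + d = -164
  216a + 36b + 6c + d = -1229
  729a + 81b + 9c + d = -4004
Solving the system yields a = -5, b = -5, c = 5, d = 1.
So p(x) = -5x³ - 5x² + 5x + 1.
The leading coefficient is -5.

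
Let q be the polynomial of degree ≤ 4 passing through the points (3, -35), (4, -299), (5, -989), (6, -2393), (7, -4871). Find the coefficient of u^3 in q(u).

6

Write q(u) = au^4 + bu^3 + cu^2 + du + e. Substituting each data point gives a linear system:
  81a + 27b + 9c + 3d + e = -35
  256a + 64b + 16c + 4d + e = -299
  625a + 125b + 25c + 5d + e = -989
  1296a + 216b + 36c + 6d + e = -2393
  2401a + 343b + 49c + 7d + e = -4871
Solving the system yields a = -3, b = 6, c = 6, d = -3, e = 1.
So q(u) = -3u^4 + 6u^3 + 6u^2 - 3u + 1.
The coefficient of u^3 is 6.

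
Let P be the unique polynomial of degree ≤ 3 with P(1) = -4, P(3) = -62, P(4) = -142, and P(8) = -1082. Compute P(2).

Using the Lagrange interpolation formula with nodes 1, 3, 4, 8:
  L_0(x) = (x - 3)(x - 4)(x - 8) / -42
  L_1(x) = (x - 1)(x - 4)(x - 8) / 10
  L_2(x) = (x - 1)(x - 3)(x - 8) / -12
  L_3(x) = (x - 1)(x - 3)(x - 4) / 140
Then P(x) = -4·L_0(x) - 62·L_1(x) - 142·L_2(x) - 1082·L_3(x).
Expanding and collecting terms gives P(x) = -2x³ - x² + x - 2.
Evaluating at x = 2: P(2) = -20.

-20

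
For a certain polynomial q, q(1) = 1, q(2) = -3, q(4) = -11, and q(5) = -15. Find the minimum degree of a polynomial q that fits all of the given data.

Divided differences on the nodes 1, 2, 4, 5:
  order 0: 1  -3  -11  -15
  order 1: -4  -4  -4
  order 2: 0  0
  order 3: 0
The order-1 divided differences are all -4 (nonzero) and every higher order vanishes, so the data lies on a polynomial of degree exactly 1.

1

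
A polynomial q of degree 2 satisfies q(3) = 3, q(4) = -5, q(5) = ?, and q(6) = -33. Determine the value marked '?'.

The 3 known points determine the degree-2 polynomial uniquely.
Write q(u) = au^2 + bu + c. Substituting each data point gives a linear system:
  9a + 3b + c = 3
  16a + 4b + c = -5
  36a + 6b + c = -33
Solving the system yields a = -2, b = 6, c = 3.
So q(u) = -2u² + 6u + 3.
Then q(5) = -17.

-17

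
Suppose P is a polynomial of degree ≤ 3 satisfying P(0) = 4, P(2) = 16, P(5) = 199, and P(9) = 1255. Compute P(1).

Using the Lagrange interpolation formula with nodes 0, 2, 5, 9:
  L_0(t) = (t - 2)(t - 5)(t - 9) / -90
  L_1(t) = t(t - 5)(t - 9) / 42
  L_2(t) = t(t - 2)(t - 9) / -60
  L_3(t) = t(t - 2)(t - 5) / 252
Then P(t) = 4·L_0(t) + 16·L_1(t) + 199·L_2(t) + 1255·L_3(t).
Expanding and collecting terms gives P(t) = 2t³ - 3t² + 4t + 4.
Evaluating at t = 1: P(1) = 7.

7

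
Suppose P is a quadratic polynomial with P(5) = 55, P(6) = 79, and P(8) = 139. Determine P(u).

P(u) = 2u^2 + 2u - 5

Write P(u) = au^2 + bu + c. Substituting each data point gives a linear system:
  25a + 5b + c = 55
  36a + 6b + c = 79
  64a + 8b + c = 139
Solving the system yields a = 2, b = 2, c = -5.
So P(u) = 2u² + 2u - 5.
Check: P(8) = 139. ✓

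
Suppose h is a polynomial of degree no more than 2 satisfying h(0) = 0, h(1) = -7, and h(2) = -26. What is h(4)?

Write h(x) = ax^2 + bx + c. Substituting each data point gives a linear system:
  c = 0
  a + b + c = -7
  4a + 2b + c = -26
Solving the system yields a = -6, b = -1, c = 0.
So h(x) = -6x² - x.
Then h(4) = -100.

-100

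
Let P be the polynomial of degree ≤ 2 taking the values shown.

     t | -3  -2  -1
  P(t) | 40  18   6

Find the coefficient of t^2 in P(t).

5

Write P(t) = at^2 + bt + c. Substituting each data point gives a linear system:
  9a - 3b + c = 40
  4a - 2b + c = 18
  a - b + c = 6
Solving the system yields a = 5, b = 3, c = 4.
So P(t) = 5t^2 + 3t + 4.
The leading coefficient is 5.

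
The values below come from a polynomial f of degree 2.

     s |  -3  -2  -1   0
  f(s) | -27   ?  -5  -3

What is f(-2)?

The 3 known points determine the degree-2 polynomial uniquely.
Write f(s) = as^2 + bs + c. Substituting each data point gives a linear system:
  9a - 3b + c = -27
  a - b + c = -5
  c = -3
Solving the system yields a = -3, b = -1, c = -3.
So f(s) = -3s² - s - 3.
Then f(-2) = -13.

-13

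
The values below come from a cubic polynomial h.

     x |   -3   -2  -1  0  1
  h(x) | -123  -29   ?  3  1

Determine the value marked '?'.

The 4 known points determine the degree-3 polynomial uniquely.
Write h(x) = ax^3 + bx^2 + cx + d. Substituting each data point gives a linear system:
  -27a + 9b - 3c + d = -123
  -8a + 4b - 2c + d = -29
  d = 3
  a + b + c + d = 1
Solving the system yields a = 5, b = -1, c = -6, d = 3.
So h(x) = 5x^3 - x^2 - 6x + 3.
Then h(-1) = 3.

3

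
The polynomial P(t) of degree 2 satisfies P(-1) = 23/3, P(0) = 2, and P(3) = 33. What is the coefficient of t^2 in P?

4

Write P(t) = at^2 + bt + c. Substituting each data point gives a linear system:
  a - b + c = 23/3
  c = 2
  9a + 3b + c = 33
Solving the system yields a = 4, b = -5/3, c = 2.
So P(t) = 4t² - (5/3)t + 2.
The leading coefficient is 4.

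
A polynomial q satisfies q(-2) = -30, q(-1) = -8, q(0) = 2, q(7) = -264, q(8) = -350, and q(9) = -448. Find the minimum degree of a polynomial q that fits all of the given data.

Divided differences on the nodes -2, -1, 0, 7, 8, 9:
  order 0: -30  -8  2  -264  -350  -448
  order 1: 22  10  -38  -86  -98
  order 2: -6  -6  -6  -6
  order 3: 0  0  0
  order 4: 0  0
  order 5: 0
The order-2 divided differences are all -6 (nonzero) and every higher order vanishes, so the data lies on a polynomial of degree exactly 2.

2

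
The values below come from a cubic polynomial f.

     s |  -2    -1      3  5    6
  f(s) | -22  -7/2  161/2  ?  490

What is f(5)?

593/2

The 4 known points determine the degree-3 polynomial uniquely.
Write f(s) = as^3 + bs^2 + cs + d. Substituting each data point gives a linear system:
  -8a + 4b - 2c + d = -22
  -a + b - c + d = -7/2
  27a + 9b + 3c + d = 161/2
  216a + 36b + 6c + d = 490
Solving the system yields a = 2, b = 1/2, c = 6, d = 4.
So f(s) = 2s³ + (1/2)s² + 6s + 4.
Then f(5) = 593/2.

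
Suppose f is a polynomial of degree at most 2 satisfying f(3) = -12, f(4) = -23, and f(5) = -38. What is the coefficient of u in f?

3

Write f(u) = au^2 + bu + c. Substituting each data point gives a linear system:
  9a + 3b + c = -12
  16a + 4b + c = -23
  25a + 5b + c = -38
Solving the system yields a = -2, b = 3, c = -3.
So f(u) = -2u^2 + 3u - 3.
The coefficient of u is 3.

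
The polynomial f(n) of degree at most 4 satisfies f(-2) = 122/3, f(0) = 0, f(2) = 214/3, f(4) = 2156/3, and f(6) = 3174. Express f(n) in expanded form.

f(n) = 2n^4 + (5/3)n^3 + 6n^2 + n

Write f(n) = an^4 + bn^3 + cn^2 + dn + e. Substituting each data point gives a linear system:
  16a - 8b + 4c - 2d + e = 122/3
  e = 0
  16a + 8b + 4c + 2d + e = 214/3
  256a + 64b + 16c + 4d + e = 2156/3
  1296a + 216b + 36c + 6d + e = 3174
Solving the system yields a = 2, b = 5/3, c = 6, d = 1, e = 0.
So f(n) = 2n⁴ + (5/3)n³ + 6n² + n.
Check: f(6) = 3174. ✓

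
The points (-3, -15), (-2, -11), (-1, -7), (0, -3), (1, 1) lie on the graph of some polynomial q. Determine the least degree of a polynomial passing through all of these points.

Forward differences of the values at t = -3, -2, -1, 0, 1:
  q  : -15  -11  -7  -3  1
  Δ  : 4  4  4  4
  Δ^2: 0  0  0
  Δ^3: 0  0
  Δ^4: 0
The first differences are constant (4) and nonzero, while all higher differences vanish, so the minimal degree is 1.

1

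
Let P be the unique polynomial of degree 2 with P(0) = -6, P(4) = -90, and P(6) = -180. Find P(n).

Write P(n) = an^2 + bn + c. Substituting each data point gives a linear system:
  c = -6
  16a + 4b + c = -90
  36a + 6b + c = -180
Solving the system yields a = -4, b = -5, c = -6.
So P(n) = -4n^2 - 5n - 6.
Check: P(0) = -6. ✓

P(n) = -4n^2 - 5n - 6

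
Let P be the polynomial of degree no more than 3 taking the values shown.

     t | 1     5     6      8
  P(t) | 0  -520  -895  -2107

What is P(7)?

Using the Lagrange interpolation formula with nodes 1, 5, 6, 8:
  L_0(t) = (t - 5)(t - 6)(t - 8) / -140
  L_1(t) = (t - 1)(t - 6)(t - 8) / 12
  L_2(t) = (t - 1)(t - 5)(t - 8) / -10
  L_3(t) = (t - 1)(t - 5)(t - 6) / 42
Then P(t) = 0·L_0(t) - 520·L_1(t) - 895·L_2(t) - 2107·L_3(t).
Expanding and collecting terms gives P(t) = -4t³ - t² + 5.
Evaluating at t = 7: P(7) = -1416.

-1416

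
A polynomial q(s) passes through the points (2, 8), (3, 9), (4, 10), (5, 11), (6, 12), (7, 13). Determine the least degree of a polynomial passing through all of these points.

1

Forward differences of the values at s = 2, 3, 4, 5, 6, 7:
  q  : 8  9  10  11  12  13
  Δ  : 1  1  1  1  1
  Δ^2: 0  0  0  0
  Δ^3: 0  0  0
  Δ^4: 0  0
  Δ^5: 0
The first differences are constant (1) and nonzero, while all higher differences vanish, so the minimal degree is 1.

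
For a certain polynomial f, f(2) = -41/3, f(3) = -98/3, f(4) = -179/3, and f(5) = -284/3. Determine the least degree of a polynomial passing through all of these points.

Forward differences of the values at s = 2, 3, 4, 5:
  f  : -41/3  -98/3  -179/3  -284/3
  Δ  : -19  -27  -35
  Δ^2: -8  -8
  Δ^3: 0
The second differences are constant (-8) and nonzero, while all higher differences vanish, so the minimal degree is 2.

2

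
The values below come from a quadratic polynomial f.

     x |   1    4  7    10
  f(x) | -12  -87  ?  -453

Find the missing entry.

-234

On equispaced nodes a degree-2 polynomial has vanishing third forward difference, so
  - f(1) + 3·f(4) - 3·f(7) + f(10) = 0.
Substituting the known values and solving for f(7):
  -3·f(7) = 702
  f(7) = -234.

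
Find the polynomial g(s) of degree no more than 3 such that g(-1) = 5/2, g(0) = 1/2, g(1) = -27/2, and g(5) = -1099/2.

Using the Lagrange interpolation formula with nodes -1, 0, 1, 5:
  L_0(s) = s(s - 1)(s - 5) / -12
  L_1(s) = (s + 1)(s - 1)(s - 5) / 5
  L_2(s) = (s + 1)s(s - 5) / -8
  L_3(s) = (s + 1)s(s - 1) / 120
Then g(s) = 5/2·L_0(s) + 1/2·L_1(s) - 27/2·L_2(s) - 1099/2·L_3(s).
Expanding and collecting terms gives g(s) = -3s^3 - 6s^2 - 5s + 1/2.
Check: g(-1) = 5/2. ✓

g(s) = -3s^3 - 6s^2 - 5s + 1/2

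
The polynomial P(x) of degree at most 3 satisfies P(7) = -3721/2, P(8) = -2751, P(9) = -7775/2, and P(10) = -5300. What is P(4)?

Write P(x) = ax^3 + bx^2 + cx + d. Substituting each data point gives a linear system:
  343a + 49b + 7c + d = -3721/2
  512a + 64b + 8c + d = -2751
  729a + 81b + 9c + d = -7775/2
  1000a + 100b + 10c + d = -5300
Solving the system yields a = -5, b = -3, c = -1/2, d = 5.
So P(x) = -5x³ - 3x² - (1/2)x + 5.
Then P(4) = -365.

-365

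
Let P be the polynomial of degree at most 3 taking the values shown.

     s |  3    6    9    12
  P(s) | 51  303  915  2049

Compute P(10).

1227

Write P(s) = as^3 + bs^2 + cs + d. Substituting each data point gives a linear system:
  27a + 9b + 3c + d = 51
  216a + 36b + 6c + d = 303
  729a + 81b + 9c + d = 915
  1728a + 144b + 12c + d = 2049
Solving the system yields a = 1, b = 2, c = 3, d = -3.
So P(s) = s³ + 2s² + 3s - 3.
Then P(10) = 1227.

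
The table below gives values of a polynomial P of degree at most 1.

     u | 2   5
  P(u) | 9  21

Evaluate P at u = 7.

29

Write P(u) = au + b. Substituting each data point gives a linear system:
  2a + b = 9
  5a + b = 21
Solving the system yields a = 4, b = 1.
So P(u) = 4u + 1.
Then P(7) = 29.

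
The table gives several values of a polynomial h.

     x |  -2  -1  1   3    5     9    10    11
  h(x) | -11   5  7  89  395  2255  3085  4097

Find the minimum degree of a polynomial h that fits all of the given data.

3

Divided differences on the nodes -2, -1, 1, 3, 5, 9, 10, 11:
  order 0: -11  5  7  89  395  2255  3085  4097
  order 1: 16  1  41  153  465  830  1012
  order 2: -5  10  28  52  73  91
  order 3: 3  3  3  3  3
  order 4: 0  0  0  0
  order 5: 0  0  0
  order 6: 0  0
  order 7: 0
The order-3 divided differences are all 3 (nonzero) and every higher order vanishes, so the data lies on a polynomial of degree exactly 3.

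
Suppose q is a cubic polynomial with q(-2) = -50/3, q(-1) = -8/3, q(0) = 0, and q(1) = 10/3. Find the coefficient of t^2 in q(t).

Write q(t) = at^3 + bt^2 + ct + d. Substituting each data point gives a linear system:
  -8a + 4b - 2c + d = -50/3
  -a + b - c + d = -8/3
  d = 0
  a + b + c + d = 10/3
Solving the system yields a = 2, b = 1/3, c = 1, d = 0.
So q(t) = 2t³ + (1/3)t² + t.
The coefficient of t^2 is 1/3.

1/3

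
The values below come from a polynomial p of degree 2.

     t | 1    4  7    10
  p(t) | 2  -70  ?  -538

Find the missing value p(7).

On equispaced nodes a degree-2 polynomial has vanishing third forward difference, so
  - p(1) + 3·p(4) - 3·p(7) + p(10) = 0.
Substituting the known values and solving for p(7):
  -3·p(7) = 750
  p(7) = -250.

-250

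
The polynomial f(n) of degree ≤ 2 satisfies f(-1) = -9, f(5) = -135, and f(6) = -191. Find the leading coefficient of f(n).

Write f(n) = an^2 + bn + c. Substituting each data point gives a linear system:
  a - b + c = -9
  25a + 5b + c = -135
  36a + 6b + c = -191
Solving the system yields a = -5, b = -1, c = -5.
So f(n) = -5n^2 - n - 5.
The leading coefficient is -5.

-5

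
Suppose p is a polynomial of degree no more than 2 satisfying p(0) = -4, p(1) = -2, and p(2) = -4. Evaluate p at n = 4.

-20

Write p(n) = an^2 + bn + c. Substituting each data point gives a linear system:
  c = -4
  a + b + c = -2
  4a + 2b + c = -4
Solving the system yields a = -2, b = 4, c = -4.
So p(n) = -2n^2 + 4n - 4.
Then p(4) = -20.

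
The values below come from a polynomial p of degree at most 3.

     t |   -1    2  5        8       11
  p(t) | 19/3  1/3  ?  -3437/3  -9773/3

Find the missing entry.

The 4 known points determine the degree-3 polynomial uniquely.
Write p(t) = at^3 + bt^2 + ct + d. Substituting each data point gives a linear system:
  -a + b - c + d = 19/3
  8a + 4b + 2c + d = 1/3
  512a + 64b + 8c + d = -3437/3
  1331a + 121b + 11c + d = -9773/3
Solving the system yields a = -3, b = 6, c = 1, d = -5/3.
So p(t) = -3t^3 + 6t^2 + t - 5/3.
Then p(5) = -665/3.

-665/3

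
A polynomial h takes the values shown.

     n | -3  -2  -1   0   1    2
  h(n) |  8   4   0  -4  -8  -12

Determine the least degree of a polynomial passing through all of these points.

Forward differences of the values at n = -3, -2, -1, 0, 1, 2:
  h  : 8  4  0  -4  -8  -12
  Δ  : -4  -4  -4  -4  -4
  Δ^2: 0  0  0  0
  Δ^3: 0  0  0
  Δ^4: 0  0
  Δ^5: 0
The first differences are constant (-4) and nonzero, while all higher differences vanish, so the minimal degree is 1.

1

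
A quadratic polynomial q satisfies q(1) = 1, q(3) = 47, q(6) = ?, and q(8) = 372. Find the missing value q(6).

The 3 known points determine the degree-2 polynomial uniquely.
Write q(s) = as^2 + bs + c. Substituting each data point gives a linear system:
  a + b + c = 1
  9a + 3b + c = 47
  64a + 8b + c = 372
Solving the system yields a = 6, b = -1, c = -4.
So q(s) = 6s^2 - s - 4.
Then q(6) = 206.

206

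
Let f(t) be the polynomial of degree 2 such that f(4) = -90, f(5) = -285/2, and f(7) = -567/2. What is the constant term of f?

Write f(t) = at^2 + bt + c. Substituting each data point gives a linear system:
  16a + 4b + c = -90
  25a + 5b + c = -285/2
  49a + 7b + c = -567/2
Solving the system yields a = -6, b = 3/2, c = 0.
So f(t) = -6t^2 + (3/2)t.
The constant term is 0.

0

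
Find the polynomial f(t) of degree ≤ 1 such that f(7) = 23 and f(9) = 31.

Write f(t) = at + b. Substituting each data point gives a linear system:
  7a + b = 23
  9a + b = 31
Solving the system yields a = 4, b = -5.
So f(t) = 4t - 5.
Check: f(9) = 31. ✓

f(t) = 4t - 5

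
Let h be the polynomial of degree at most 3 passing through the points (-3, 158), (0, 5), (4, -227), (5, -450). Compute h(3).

Write h(t) = at^3 + bt^2 + ct + d. Substituting each data point gives a linear system:
  -27a + 9b - 3c + d = 158
  d = 5
  64a + 16b + 4c + d = -227
  125a + 25b + 5c + d = -450
Solving the system yields a = -4, b = 3, c = -6, d = 5.
So h(t) = -4t^3 + 3t^2 - 6t + 5.
Then h(3) = -94.

-94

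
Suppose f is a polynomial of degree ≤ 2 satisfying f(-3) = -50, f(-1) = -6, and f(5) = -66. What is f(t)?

f(t) = -4t^2 + 6t + 4

Write f(t) = at^2 + bt + c. Substituting each data point gives a linear system:
  9a - 3b + c = -50
  a - b + c = -6
  25a + 5b + c = -66
Solving the system yields a = -4, b = 6, c = 4.
So f(t) = -4t^2 + 6t + 4.
Check: f(5) = -66. ✓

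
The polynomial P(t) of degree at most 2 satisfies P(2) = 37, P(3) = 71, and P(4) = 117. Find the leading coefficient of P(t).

Write P(t) = at^2 + bt + c. Substituting each data point gives a linear system:
  4a + 2b + c = 37
  9a + 3b + c = 71
  16a + 4b + c = 117
Solving the system yields a = 6, b = 4, c = 5.
So P(t) = 6t² + 4t + 5.
The leading coefficient is 6.

6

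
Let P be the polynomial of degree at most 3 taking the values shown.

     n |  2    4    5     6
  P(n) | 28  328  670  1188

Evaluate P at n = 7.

1918

Using the Lagrange interpolation formula with nodes 2, 4, 5, 6:
  L_0(n) = (n - 4)(n - 5)(n - 6) / -24
  L_1(n) = (n - 2)(n - 5)(n - 6) / 4
  L_2(n) = (n - 2)(n - 4)(n - 6) / -3
  L_3(n) = (n - 2)(n - 4)(n - 5) / 8
Then P(n) = 28·L_0(n) + 328·L_1(n) + 670·L_2(n) + 1188·L_3(n).
Expanding and collecting terms gives P(n) = 6n³ - 2n² - 6n.
Evaluating at n = 7: P(7) = 1918.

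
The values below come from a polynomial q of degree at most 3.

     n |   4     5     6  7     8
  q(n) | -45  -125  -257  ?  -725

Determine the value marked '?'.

-453

The 4 known points determine the degree-3 polynomial uniquely.
Write q(n) = an^3 + bn^2 + cn + d. Substituting each data point gives a linear system:
  64a + 16b + 4c + d = -45
  125a + 25b + 5c + d = -125
  216a + 36b + 6c + d = -257
  512a + 64b + 8c + d = -725
Solving the system yields a = -2, b = 4, c = 6, d = -5.
So q(n) = -2n^3 + 4n^2 + 6n - 5.
Then q(7) = -453.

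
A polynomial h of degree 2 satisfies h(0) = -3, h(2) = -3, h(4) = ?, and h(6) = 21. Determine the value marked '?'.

On equispaced nodes a degree-2 polynomial has vanishing third forward difference, so
  - h(0) + 3·h(2) - 3·h(4) + h(6) = 0.
Substituting the known values and solving for h(4):
  -3·h(4) = -15
  h(4) = 5.

5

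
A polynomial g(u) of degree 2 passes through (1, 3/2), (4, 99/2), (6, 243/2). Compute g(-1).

19/2

Write g(u) = au^2 + bu + c. Substituting each data point gives a linear system:
  a + b + c = 3/2
  16a + 4b + c = 99/2
  36a + 6b + c = 243/2
Solving the system yields a = 4, b = -4, c = 3/2.
So g(u) = 4u^2 - 4u + 3/2.
Then g(-1) = 19/2.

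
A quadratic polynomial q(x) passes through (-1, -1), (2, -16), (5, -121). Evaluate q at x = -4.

-76

Write q(x) = ax^2 + bx + c. Substituting each data point gives a linear system:
  a - b + c = -1
  4a + 2b + c = -16
  25a + 5b + c = -121
Solving the system yields a = -5, b = 0, c = 4.
So q(x) = -5x² + 4.
Then q(-4) = -76.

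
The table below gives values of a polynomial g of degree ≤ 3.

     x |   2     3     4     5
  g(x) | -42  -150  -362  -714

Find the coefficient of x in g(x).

-4

Write g(x) = ax^3 + bx^2 + cx + d. Substituting each data point gives a linear system:
  8a + 4b + 2c + d = -42
  27a + 9b + 3c + d = -150
  64a + 16b + 4c + d = -362
  125a + 25b + 5c + d = -714
Solving the system yields a = -6, b = 2, c = -4, d = 6.
So g(x) = -6x^3 + 2x^2 - 4x + 6.
The coefficient of x is -4.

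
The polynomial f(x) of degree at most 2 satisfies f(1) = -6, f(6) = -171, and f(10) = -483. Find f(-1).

Write f(x) = ax^2 + bx + c. Substituting each data point gives a linear system:
  a + b + c = -6
  36a + 6b + c = -171
  100a + 10b + c = -483
Solving the system yields a = -5, b = 2, c = -3.
So f(x) = -5x^2 + 2x - 3.
Then f(-1) = -10.

-10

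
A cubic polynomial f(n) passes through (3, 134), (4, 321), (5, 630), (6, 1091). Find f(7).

Forward differences of the values at n = 3, 4, 5, 6:
  f  : 134  321  630  1091
  Δ  : 187  309  461
  Δ^2: 122  152
  Δ^3: 30
The third differences are constant, confirming degree 3.
Interpolating (Newton forward form) and evaluating at n = 7 gives f(7) = 1734.

1734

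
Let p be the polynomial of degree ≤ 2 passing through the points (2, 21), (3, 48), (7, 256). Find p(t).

p(t) = 5t^2 + 2t - 3

Using the Lagrange interpolation formula with nodes 2, 3, 7:
  L_0(t) = (t - 3)(t - 7) / 5
  L_1(t) = (t - 2)(t - 7) / -4
  L_2(t) = (t - 2)(t - 3) / 20
Then p(t) = 21·L_0(t) + 48·L_1(t) + 256·L_2(t).
Expanding and collecting terms gives p(t) = 5t² + 2t - 3.
Check: p(7) = 256. ✓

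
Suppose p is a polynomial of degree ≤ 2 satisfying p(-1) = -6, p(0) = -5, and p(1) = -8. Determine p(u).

p(u) = -2u^2 - u - 5

Write p(u) = au^2 + bu + c. Substituting each data point gives a linear system:
  a - b + c = -6
  c = -5
  a + b + c = -8
Solving the system yields a = -2, b = -1, c = -5.
So p(u) = -2u^2 - u - 5.
Check: p(0) = -5. ✓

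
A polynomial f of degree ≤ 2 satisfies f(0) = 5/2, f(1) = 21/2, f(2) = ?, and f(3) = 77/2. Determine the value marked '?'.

On equispaced nodes a degree-2 polynomial has vanishing third forward difference, so
  - f(0) + 3·f(1) - 3·f(2) + f(3) = 0.
Substituting the known values and solving for f(2):
  -3·f(2) = -135/2
  f(2) = 45/2.

45/2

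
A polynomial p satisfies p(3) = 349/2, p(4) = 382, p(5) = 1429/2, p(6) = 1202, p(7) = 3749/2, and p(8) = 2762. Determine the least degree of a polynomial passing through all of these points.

Forward differences of the values at s = 3, 4, 5, 6, 7, 8:
  p  : 349/2  382  1429/2  1202  3749/2  2762
  Δ  : 415/2  665/2  975/2  1345/2  1775/2
  Δ^2: 125  155  185  215
  Δ^3: 30  30  30
  Δ^4: 0  0
  Δ^5: 0
The third differences are constant (30) and nonzero, while all higher differences vanish, so the minimal degree is 3.

3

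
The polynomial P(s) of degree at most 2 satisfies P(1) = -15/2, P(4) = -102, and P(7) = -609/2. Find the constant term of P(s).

Write P(s) = as^2 + bs + c. Substituting each data point gives a linear system:
  a + b + c = -15/2
  16a + 4b + c = -102
  49a + 7b + c = -609/2
Solving the system yields a = -6, b = -3/2, c = 0.
So P(s) = -6s^2 - (3/2)s.
The constant term is 0.

0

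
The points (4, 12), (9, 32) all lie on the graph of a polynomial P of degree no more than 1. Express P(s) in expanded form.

P(s) = 4s - 4

Using the Lagrange interpolation formula with nodes 4, 9:
  L_0(s) = (s - 9) / -5
  L_1(s) = (s - 4) / 5
Then P(s) = 12·L_0(s) + 32·L_1(s).
Expanding and collecting terms gives P(s) = 4s - 4.
Check: P(9) = 32. ✓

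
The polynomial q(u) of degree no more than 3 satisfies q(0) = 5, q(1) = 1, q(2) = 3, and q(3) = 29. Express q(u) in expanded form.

q(u) = 3u^3 - 6u^2 - u + 5

Using the Lagrange interpolation formula with nodes 0, 1, 2, 3:
  L_0(u) = (u - 1)(u - 2)(u - 3) / -6
  L_1(u) = u(u - 2)(u - 3) / 2
  L_2(u) = u(u - 1)(u - 3) / -2
  L_3(u) = u(u - 1)(u - 2) / 6
Then q(u) = 5·L_0(u) + 1·L_1(u) + 3·L_2(u) + 29·L_3(u).
Expanding and collecting terms gives q(u) = 3u^3 - 6u^2 - u + 5.
Check: q(3) = 29. ✓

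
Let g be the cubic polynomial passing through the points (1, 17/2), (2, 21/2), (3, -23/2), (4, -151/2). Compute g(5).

-399/2

Write g(x) = ax^3 + bx^2 + cx + d. Substituting each data point gives a linear system:
  a + b + c + d = 17/2
  8a + 4b + 2c + d = 21/2
  27a + 9b + 3c + d = -23/2
  64a + 16b + 4c + d = -151/2
Solving the system yields a = -3, b = 6, c = 5, d = 1/2.
So g(x) = -3x³ + 6x² + 5x + 1/2.
Then g(5) = -399/2.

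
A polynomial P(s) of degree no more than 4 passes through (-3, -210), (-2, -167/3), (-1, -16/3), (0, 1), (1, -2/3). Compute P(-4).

-1657/3

Forward differences of the values at s = -3, -2, -1, 0, 1:
  P  : -210  -167/3  -16/3  1  -2/3
  Δ  : 463/3  151/3  19/3  -5/3
  Δ^2: -104  -44  -8
  Δ^3: 60  36
  Δ^4: -24
The fourth differences are constant, confirming degree 4.
Interpolating (Newton forward form) and evaluating at s = -4 gives P(-4) = -1657/3.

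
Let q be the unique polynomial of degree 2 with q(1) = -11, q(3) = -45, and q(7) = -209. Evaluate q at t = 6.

-156

Write q(t) = at^2 + bt + c. Substituting each data point gives a linear system:
  a + b + c = -11
  9a + 3b + c = -45
  49a + 7b + c = -209
Solving the system yields a = -4, b = -1, c = -6.
So q(t) = -4t² - t - 6.
Then q(6) = -156.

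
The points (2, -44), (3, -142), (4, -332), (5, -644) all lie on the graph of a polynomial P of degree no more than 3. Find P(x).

P(x) = -5x^3 - x^2 + 2x - 4

Write P(x) = ax^3 + bx^2 + cx + d. Substituting each data point gives a linear system:
  8a + 4b + 2c + d = -44
  27a + 9b + 3c + d = -142
  64a + 16b + 4c + d = -332
  125a + 25b + 5c + d = -644
Solving the system yields a = -5, b = -1, c = 2, d = -4.
So P(x) = -5x³ - x² + 2x - 4.
Check: P(2) = -44. ✓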